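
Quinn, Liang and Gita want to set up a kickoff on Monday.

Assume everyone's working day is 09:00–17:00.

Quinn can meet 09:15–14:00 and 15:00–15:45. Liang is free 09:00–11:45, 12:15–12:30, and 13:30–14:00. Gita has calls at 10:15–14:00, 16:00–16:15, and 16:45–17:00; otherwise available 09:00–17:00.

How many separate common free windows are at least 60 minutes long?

Gita free within 09:00–17:00: 09:00–10:15, 14:00–16:00, 16:15–16:45.
Quinn ∩ Liang: 09:15–11:45, 12:15–12:30, 13:30–14:00.
Quinn ∩ Liang ∩ Gita: 09:15–10:15.
Windows ≥ 60 min: 09:15–10:15.
That's 1 window.

1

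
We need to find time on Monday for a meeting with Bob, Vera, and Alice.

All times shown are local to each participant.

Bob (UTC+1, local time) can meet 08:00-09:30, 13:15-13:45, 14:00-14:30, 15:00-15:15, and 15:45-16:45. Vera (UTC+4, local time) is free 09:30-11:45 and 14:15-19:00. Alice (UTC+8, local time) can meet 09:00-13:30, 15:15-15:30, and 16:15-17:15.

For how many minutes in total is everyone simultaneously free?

15 minutes

Bob → UTC: 07:00–08:30, 12:15–12:45, 13:00–13:30, 14:00–14:15, 14:45–15:45.
Vera → UTC: 05:30–07:45, 10:15–15:00.
Alice → UTC: 01:00–05:30, 07:15–07:30, 08:15–09:15.
Bob ∩ Vera: 07:00–07:45, 12:15–12:45, 13:00–13:30, 14:00–14:15, 14:45–15:00.
Bob ∩ Vera ∩ Alice: 07:15–07:30.
Total common minutes: 15.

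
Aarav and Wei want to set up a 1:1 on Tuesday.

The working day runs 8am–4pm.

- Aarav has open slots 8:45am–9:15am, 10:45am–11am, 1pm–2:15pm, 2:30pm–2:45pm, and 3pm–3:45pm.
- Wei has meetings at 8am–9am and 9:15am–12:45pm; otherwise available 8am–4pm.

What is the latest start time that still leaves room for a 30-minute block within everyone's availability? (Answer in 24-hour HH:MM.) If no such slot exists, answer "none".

15:15

Wei free within 08:00–16:00: 09:00–09:15, 12:45–16:00.
Aarav ∩ Wei: 09:00–09:15, 13:00–14:15, 14:30–14:45, 15:00–15:45.
Windows ≥ 30 min: 13:00–14:15, 15:00–15:45.
Latest start in the last window 15:00–15:45 is 15:45 − 30 min = 15:15.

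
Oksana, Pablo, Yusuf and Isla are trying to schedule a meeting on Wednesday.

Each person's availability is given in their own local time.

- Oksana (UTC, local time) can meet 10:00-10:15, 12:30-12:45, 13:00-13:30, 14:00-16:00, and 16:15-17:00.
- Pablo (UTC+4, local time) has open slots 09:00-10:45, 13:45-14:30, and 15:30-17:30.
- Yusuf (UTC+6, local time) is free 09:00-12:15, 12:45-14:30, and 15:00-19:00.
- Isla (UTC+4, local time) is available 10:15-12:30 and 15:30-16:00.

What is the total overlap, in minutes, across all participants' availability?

Oksana → UTC: 10:00–10:15, 12:30–12:45, 13:00–13:30, 14:00–16:00, 16:15–17:00.
Pablo → UTC: 05:00–06:45, 09:45–10:30, 11:30–13:30.
Yusuf → UTC: 03:00–06:15, 06:45–08:30, 09:00–13:00.
Isla → UTC: 06:15–08:30, 11:30–12:00.
Oksana ∩ Pablo: 10:00–10:15, 12:30–12:45, 13:00–13:30.
Oksana ∩ Pablo ∩ Yusuf: 10:00–10:15, 12:30–12:45.
Oksana ∩ Pablo ∩ Yusuf ∩ Isla: (none).
Total common minutes: 0.

0 minutes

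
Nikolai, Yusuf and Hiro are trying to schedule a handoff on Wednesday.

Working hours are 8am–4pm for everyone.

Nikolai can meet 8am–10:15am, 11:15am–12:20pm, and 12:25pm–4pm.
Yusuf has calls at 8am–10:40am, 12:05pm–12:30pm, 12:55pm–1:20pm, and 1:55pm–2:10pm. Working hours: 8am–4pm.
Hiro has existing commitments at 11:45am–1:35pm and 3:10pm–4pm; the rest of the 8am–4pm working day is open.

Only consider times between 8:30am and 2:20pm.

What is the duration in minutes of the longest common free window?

Yusuf free within 08:00–16:00: 10:40–12:05, 12:30–12:55, 13:20–13:55, 14:10–16:00.
Hiro free within 08:00–16:00: 08:00–11:45, 13:35–15:10.
Nikolai ∩ Yusuf: 11:15–12:05, 12:30–12:55, 13:20–13:55, 14:10–16:00.
Nikolai ∩ Yusuf ∩ Hiro: 11:15–11:45, 13:35–13:55, 14:10–15:10.
Restricted to 08:30–14:20: 11:15–11:45, 13:35–13:55, 14:10–14:20.
Common window lengths: 30, 20, 10 min; longest is 30.

30 minutes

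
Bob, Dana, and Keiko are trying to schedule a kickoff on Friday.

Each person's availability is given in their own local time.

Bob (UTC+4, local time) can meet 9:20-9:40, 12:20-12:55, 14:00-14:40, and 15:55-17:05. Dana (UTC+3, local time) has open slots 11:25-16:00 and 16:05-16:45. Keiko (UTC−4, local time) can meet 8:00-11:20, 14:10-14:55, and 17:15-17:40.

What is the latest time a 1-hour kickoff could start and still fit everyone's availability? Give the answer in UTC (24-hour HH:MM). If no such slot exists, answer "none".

12:00

Bob → UTC: 05:20–05:40, 08:20–08:55, 10:00–10:40, 11:55–13:05.
Dana → UTC: 08:25–13:00, 13:05–13:45.
Keiko → UTC: 12:00–15:20, 18:10–18:55, 21:15–21:40.
Bob ∩ Dana: 08:25–08:55, 10:00–10:40, 11:55–13:00.
Bob ∩ Dana ∩ Keiko: 12:00–13:00.
Windows ≥ 60 min: 12:00–13:00.
Latest start in the last window 12:00–13:00 is 13:00 − 60 min = 12:00.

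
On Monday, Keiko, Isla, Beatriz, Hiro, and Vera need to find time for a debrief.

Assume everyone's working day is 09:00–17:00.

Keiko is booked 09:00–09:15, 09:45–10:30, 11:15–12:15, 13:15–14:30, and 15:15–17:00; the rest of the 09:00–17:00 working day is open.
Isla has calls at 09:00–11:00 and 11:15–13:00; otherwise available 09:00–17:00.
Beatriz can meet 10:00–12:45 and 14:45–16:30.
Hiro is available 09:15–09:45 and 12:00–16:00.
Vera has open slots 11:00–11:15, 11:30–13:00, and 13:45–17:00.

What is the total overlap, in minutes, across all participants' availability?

Keiko free within 09:00–17:00: 09:15–09:45, 10:30–11:15, 12:15–13:15, 14:30–15:15.
Isla free within 09:00–17:00: 11:00–11:15, 13:00–17:00.
Keiko ∩ Isla: 11:00–11:15, 13:00–13:15, 14:30–15:15.
Keiko ∩ Isla ∩ Beatriz: 11:00–11:15, 14:45–15:15.
Keiko ∩ Isla ∩ Beatriz ∩ Hiro: 14:45–15:15.
Keiko ∩ Isla ∩ Beatriz ∩ Hiro ∩ Vera: 14:45–15:15.
Total common minutes: 30.

30 minutes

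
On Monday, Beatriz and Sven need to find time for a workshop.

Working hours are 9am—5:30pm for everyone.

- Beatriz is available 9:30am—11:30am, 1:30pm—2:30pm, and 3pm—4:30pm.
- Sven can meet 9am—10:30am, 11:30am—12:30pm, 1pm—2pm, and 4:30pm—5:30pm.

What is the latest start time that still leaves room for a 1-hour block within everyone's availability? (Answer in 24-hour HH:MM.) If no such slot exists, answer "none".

Beatriz ∩ Sven: 09:30–10:30, 13:30–14:00.
Windows ≥ 60 min: 09:30–10:30.
Latest start in the last window 09:30–10:30 is 10:30 − 60 min = 09:30.

09:30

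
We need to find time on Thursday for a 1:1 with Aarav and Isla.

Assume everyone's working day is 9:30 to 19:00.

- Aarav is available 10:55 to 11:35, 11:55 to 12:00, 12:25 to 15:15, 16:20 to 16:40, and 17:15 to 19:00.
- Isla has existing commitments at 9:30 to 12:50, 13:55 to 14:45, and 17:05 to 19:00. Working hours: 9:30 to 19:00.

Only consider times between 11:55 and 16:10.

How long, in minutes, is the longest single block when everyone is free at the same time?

Isla free within 09:30–19:00: 12:50–13:55, 14:45–17:05.
Aarav ∩ Isla: 12:50–13:55, 14:45–15:15, 16:20–16:40.
Restricted to 11:55–16:10: 12:50–13:55, 14:45–15:15.
Common window lengths: 65, 30 min; longest is 65.

65 minutes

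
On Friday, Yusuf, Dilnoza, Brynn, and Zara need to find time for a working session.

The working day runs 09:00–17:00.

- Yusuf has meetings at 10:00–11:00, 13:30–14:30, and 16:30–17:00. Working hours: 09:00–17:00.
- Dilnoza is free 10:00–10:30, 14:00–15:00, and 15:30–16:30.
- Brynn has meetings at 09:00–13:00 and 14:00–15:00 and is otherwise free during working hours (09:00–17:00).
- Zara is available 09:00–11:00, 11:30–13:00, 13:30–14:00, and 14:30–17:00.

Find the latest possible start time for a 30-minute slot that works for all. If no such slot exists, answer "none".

Yusuf free within 09:00–17:00: 09:00–10:00, 11:00–13:30, 14:30–16:30.
Brynn free within 09:00–17:00: 13:00–14:00, 15:00–17:00.
Yusuf ∩ Dilnoza: 14:30–15:00, 15:30–16:30.
Yusuf ∩ Dilnoza ∩ Brynn: 15:30–16:30.
Yusuf ∩ Dilnoza ∩ Brynn ∩ Zara: 15:30–16:30.
Windows ≥ 30 min: 15:30–16:30.
Latest start in the last window 15:30–16:30 is 16:30 − 30 min = 16:00.

16:00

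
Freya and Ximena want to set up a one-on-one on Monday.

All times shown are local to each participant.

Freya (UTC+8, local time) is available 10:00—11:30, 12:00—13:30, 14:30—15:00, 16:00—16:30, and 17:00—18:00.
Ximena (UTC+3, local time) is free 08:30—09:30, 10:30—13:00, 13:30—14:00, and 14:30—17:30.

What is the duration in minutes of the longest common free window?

Freya → UTC: 02:00–03:30, 04:00–05:30, 06:30–07:00, 08:00–08:30, 09:00–10:00.
Ximena → UTC: 05:30–06:30, 07:30–10:00, 10:30–11:00, 11:30–14:30.
Freya ∩ Ximena: 08:00–08:30, 09:00–10:00.
Common window lengths: 30, 60 min; longest is 60.

60 minutes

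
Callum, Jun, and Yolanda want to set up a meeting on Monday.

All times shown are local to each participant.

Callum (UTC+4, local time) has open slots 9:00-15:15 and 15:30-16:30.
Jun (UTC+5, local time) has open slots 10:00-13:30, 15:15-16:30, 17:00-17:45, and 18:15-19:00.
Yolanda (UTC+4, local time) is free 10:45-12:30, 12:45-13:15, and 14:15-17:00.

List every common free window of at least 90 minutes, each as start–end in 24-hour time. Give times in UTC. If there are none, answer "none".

Callum → UTC: 05:00–11:15, 11:30–12:30.
Jun → UTC: 05:00–08:30, 10:15–11:30, 12:00–12:45, 13:15–14:00.
Yolanda → UTC: 06:45–08:30, 08:45–09:15, 10:15–13:00.
Callum ∩ Jun: 05:00–08:30, 10:15–11:15, 12:00–12:30.
Callum ∩ Jun ∩ Yolanda: 06:45–08:30, 10:15–11:15, 12:00–12:30.
Windows ≥ 90 min: 06:45–08:30.

06:45–08:30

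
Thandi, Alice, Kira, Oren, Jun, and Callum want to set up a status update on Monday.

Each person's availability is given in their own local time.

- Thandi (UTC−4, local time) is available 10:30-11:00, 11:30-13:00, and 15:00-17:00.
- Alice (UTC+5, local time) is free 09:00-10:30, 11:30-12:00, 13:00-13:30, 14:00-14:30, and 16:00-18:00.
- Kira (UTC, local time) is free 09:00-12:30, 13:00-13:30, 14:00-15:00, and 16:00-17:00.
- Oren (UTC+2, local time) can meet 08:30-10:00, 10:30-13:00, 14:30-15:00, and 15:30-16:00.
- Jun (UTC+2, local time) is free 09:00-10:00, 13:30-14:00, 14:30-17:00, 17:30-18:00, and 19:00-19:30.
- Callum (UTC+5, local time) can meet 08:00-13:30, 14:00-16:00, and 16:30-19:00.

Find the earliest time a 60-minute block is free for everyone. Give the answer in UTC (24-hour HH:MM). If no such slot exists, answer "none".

Thandi → UTC: 14:30–15:00, 15:30–17:00, 19:00–21:00.
Alice → UTC: 04:00–05:30, 06:30–07:00, 08:00–08:30, 09:00–09:30, 11:00–13:00.
Kira → UTC: 09:00–12:30, 13:00–13:30, 14:00–15:00, 16:00–17:00.
Oren → UTC: 06:30–08:00, 08:30–11:00, 12:30–13:00, 13:30–14:00.
Jun → UTC: 07:00–08:00, 11:30–12:00, 12:30–15:00, 15:30–16:00, 17:00–17:30.
Callum → UTC: 03:00–08:30, 09:00–11:00, 11:30–14:00.
Thandi ∩ Alice: (none).
Thandi ∩ Alice ∩ Kira: (none).
Thandi ∩ Alice ∩ Kira ∩ Oren: (none).
Thandi ∩ Alice ∩ Kira ∩ Oren ∩ Jun: (none).
Thandi ∩ Alice ∩ Kira ∩ Oren ∩ Jun ∩ Callum: (none).
Windows ≥ 60 min: (none).

none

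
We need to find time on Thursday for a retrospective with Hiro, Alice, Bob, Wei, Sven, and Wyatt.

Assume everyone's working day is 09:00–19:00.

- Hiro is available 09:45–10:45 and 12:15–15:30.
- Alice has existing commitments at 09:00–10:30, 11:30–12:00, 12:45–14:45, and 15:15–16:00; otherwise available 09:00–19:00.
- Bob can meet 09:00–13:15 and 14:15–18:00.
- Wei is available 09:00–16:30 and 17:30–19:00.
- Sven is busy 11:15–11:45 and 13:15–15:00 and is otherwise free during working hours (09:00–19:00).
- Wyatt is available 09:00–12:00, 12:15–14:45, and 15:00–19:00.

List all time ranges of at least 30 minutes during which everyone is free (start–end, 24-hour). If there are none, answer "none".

Alice free within 09:00–19:00: 10:30–11:30, 12:00–12:45, 14:45–15:15, 16:00–19:00.
Sven free within 09:00–19:00: 09:00–11:15, 11:45–13:15, 15:00–19:00.
Hiro ∩ Alice: 10:30–10:45, 12:15–12:45, 14:45–15:15.
Hiro ∩ Alice ∩ Bob: 10:30–10:45, 12:15–12:45, 14:45–15:15.
Hiro ∩ Alice ∩ Bob ∩ Wei: 10:30–10:45, 12:15–12:45, 14:45–15:15.
Hiro ∩ Alice ∩ Bob ∩ Wei ∩ Sven: 10:30–10:45, 12:15–12:45, 15:00–15:15.
Hiro ∩ Alice ∩ Bob ∩ Wei ∩ Sven ∩ Wyatt: 10:30–10:45, 12:15–12:45, 15:00–15:15.
Windows ≥ 30 min: 12:15–12:45.

12:15–12:45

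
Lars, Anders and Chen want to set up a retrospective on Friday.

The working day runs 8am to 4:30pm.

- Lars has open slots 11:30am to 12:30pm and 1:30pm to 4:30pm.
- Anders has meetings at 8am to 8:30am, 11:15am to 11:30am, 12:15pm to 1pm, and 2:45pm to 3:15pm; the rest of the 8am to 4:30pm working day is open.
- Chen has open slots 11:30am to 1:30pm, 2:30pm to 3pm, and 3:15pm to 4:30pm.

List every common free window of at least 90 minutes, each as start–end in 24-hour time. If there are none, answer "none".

Anders free within 08:00–16:30: 08:30–11:15, 11:30–12:15, 13:00–14:45, 15:15–16:30.
Lars ∩ Anders: 11:30–12:15, 13:30–14:45, 15:15–16:30.
Lars ∩ Anders ∩ Chen: 11:30–12:15, 14:30–14:45, 15:15–16:30.
Windows ≥ 90 min: (none).

none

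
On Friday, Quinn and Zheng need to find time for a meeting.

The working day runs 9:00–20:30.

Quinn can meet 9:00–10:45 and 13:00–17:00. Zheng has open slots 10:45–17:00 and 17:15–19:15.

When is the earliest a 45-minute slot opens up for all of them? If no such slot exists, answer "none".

Quinn ∩ Zheng: 13:00–17:00.
Windows ≥ 45 min: 13:00–17:00.
Earliest such window starts at 13:00.

13:00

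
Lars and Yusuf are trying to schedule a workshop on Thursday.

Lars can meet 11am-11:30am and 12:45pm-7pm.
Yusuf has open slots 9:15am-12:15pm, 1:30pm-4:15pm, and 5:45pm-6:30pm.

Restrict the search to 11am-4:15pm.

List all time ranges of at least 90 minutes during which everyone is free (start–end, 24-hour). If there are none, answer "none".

Lars ∩ Yusuf: 11:00–11:30, 13:30–16:15, 17:45–18:30.
Restricted to 11:00–16:15: 11:00–11:30, 13:30–16:15.
Windows ≥ 90 min: 13:30–16:15.

13:30–16:15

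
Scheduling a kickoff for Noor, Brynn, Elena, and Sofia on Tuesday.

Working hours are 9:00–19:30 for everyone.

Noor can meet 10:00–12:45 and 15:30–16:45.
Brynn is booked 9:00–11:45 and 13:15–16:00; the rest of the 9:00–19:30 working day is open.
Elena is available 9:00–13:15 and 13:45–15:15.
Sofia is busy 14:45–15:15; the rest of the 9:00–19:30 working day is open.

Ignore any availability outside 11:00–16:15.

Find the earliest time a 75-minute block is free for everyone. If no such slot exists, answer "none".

Brynn free within 09:00–19:30: 11:45–13:15, 16:00–19:30.
Sofia free within 09:00–19:30: 09:00–14:45, 15:15–19:30.
Noor ∩ Brynn: 11:45–12:45, 16:00–16:45.
Noor ∩ Brynn ∩ Elena: 11:45–12:45.
Noor ∩ Brynn ∩ Elena ∩ Sofia: 11:45–12:45.
Restricted to 11:00–16:15: 11:45–12:45.
Windows ≥ 75 min: (none).

none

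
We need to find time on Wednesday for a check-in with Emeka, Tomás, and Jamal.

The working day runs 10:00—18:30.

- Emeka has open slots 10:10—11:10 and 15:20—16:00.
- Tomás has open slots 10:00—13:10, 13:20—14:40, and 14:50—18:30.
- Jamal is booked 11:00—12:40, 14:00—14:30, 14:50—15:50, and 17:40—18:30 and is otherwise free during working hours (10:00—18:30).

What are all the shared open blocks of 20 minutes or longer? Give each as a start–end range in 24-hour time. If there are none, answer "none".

10:10–11:00

Jamal free within 10:00–18:30: 10:00–11:00, 12:40–14:00, 14:30–14:50, 15:50–17:40.
Emeka ∩ Tomás: 10:10–11:10, 15:20–16:00.
Emeka ∩ Tomás ∩ Jamal: 10:10–11:00, 15:50–16:00.
Windows ≥ 20 min: 10:10–11:00.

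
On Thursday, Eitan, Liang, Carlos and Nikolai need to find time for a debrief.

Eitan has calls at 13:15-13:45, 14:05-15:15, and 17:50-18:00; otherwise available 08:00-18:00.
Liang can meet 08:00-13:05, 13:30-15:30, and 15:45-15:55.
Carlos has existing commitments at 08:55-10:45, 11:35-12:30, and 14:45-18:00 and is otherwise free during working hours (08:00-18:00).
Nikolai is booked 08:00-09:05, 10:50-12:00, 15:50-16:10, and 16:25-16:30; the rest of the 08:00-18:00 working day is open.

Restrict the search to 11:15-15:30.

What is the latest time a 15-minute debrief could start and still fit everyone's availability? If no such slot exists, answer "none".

Eitan free within 08:00–18:00: 08:00–13:15, 13:45–14:05, 15:15–17:50.
Carlos free within 08:00–18:00: 08:00–08:55, 10:45–11:35, 12:30–14:45.
Nikolai free within 08:00–18:00: 09:05–10:50, 12:00–15:50, 16:10–16:25, 16:30–18:00.
Eitan ∩ Liang: 08:00–13:05, 13:45–14:05, 15:15–15:30, 15:45–15:55.
Eitan ∩ Liang ∩ Carlos: 08:00–08:55, 10:45–11:35, 12:30–13:05, 13:45–14:05.
Eitan ∩ Liang ∩ Carlos ∩ Nikolai: 10:45–10:50, 12:30–13:05, 13:45–14:05.
Restricted to 11:15–15:30: 12:30–13:05, 13:45–14:05.
Windows ≥ 15 min: 12:30–13:05, 13:45–14:05.
Latest start in the last window 13:45–14:05 is 14:05 − 15 min = 13:50.

13:50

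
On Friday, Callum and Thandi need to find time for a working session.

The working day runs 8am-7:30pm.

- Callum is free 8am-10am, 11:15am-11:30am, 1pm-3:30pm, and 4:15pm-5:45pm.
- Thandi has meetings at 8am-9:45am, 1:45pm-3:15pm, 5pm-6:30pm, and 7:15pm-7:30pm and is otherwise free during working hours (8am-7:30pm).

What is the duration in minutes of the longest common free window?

Thandi free within 08:00–19:30: 09:45–13:45, 15:15–17:00, 18:30–19:15.
Callum ∩ Thandi: 09:45–10:00, 11:15–11:30, 13:00–13:45, 15:15–15:30, 16:15–17:00.
Common window lengths: 15, 15, 45, 15, 45 min; longest is 45.

45 minutes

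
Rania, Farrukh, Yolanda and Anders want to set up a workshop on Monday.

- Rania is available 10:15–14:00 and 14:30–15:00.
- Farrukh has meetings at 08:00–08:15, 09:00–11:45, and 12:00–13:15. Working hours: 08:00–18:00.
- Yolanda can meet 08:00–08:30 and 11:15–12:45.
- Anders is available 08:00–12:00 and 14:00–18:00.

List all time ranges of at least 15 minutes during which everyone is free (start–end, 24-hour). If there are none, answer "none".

Farrukh free within 08:00–18:00: 08:15–09:00, 11:45–12:00, 13:15–18:00.
Rania ∩ Farrukh: 11:45–12:00, 13:15–14:00, 14:30–15:00.
Rania ∩ Farrukh ∩ Yolanda: 11:45–12:00.
Rania ∩ Farrukh ∩ Yolanda ∩ Anders: 11:45–12:00.
Windows ≥ 15 min: 11:45–12:00.

11:45–12:00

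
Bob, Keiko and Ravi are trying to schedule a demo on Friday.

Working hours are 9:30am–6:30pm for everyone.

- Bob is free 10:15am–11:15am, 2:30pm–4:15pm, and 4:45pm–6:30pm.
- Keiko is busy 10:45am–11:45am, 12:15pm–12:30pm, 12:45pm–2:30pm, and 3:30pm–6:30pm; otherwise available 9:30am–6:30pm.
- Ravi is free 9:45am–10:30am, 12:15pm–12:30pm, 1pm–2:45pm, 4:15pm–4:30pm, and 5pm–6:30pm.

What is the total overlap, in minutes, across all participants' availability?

Keiko free within 09:30–18:30: 09:30–10:45, 11:45–12:15, 12:30–12:45, 14:30–15:30.
Bob ∩ Keiko: 10:15–10:45, 14:30–15:30.
Bob ∩ Keiko ∩ Ravi: 10:15–10:30, 14:30–14:45.
Total common minutes: 15 + 15 = 30.

30 minutes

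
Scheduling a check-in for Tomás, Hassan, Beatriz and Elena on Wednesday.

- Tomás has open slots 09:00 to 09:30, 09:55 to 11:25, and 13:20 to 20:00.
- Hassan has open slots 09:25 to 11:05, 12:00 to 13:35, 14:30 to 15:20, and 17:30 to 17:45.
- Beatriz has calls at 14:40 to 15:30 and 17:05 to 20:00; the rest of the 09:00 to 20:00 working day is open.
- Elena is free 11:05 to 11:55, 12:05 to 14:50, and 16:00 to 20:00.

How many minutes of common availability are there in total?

25 minutes

Beatriz free within 09:00–20:00: 09:00–14:40, 15:30–17:05.
Tomás ∩ Hassan: 09:25–09:30, 09:55–11:05, 13:20–13:35, 14:30–15:20, 17:30–17:45.
Tomás ∩ Hassan ∩ Beatriz: 09:25–09:30, 09:55–11:05, 13:20–13:35, 14:30–14:40.
Tomás ∩ Hassan ∩ Beatriz ∩ Elena: 13:20–13:35, 14:30–14:40.
Total common minutes: 15 + 10 = 25.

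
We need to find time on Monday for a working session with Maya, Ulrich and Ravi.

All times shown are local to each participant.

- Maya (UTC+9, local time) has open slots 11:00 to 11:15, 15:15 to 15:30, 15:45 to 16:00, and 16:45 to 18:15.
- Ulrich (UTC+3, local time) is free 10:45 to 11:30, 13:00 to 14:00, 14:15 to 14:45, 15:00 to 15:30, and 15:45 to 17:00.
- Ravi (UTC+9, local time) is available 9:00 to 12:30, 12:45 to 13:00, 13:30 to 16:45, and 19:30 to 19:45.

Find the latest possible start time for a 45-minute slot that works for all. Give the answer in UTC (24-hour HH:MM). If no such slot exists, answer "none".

Maya → UTC: 02:00–02:15, 06:15–06:30, 06:45–07:00, 07:45–09:15.
Ulrich → UTC: 07:45–08:30, 10:00–11:00, 11:15–11:45, 12:00–12:30, 12:45–14:00.
Ravi → UTC: 00:00–03:30, 03:45–04:00, 04:30–07:45, 10:30–10:45.
Maya ∩ Ulrich: 07:45–08:30.
Maya ∩ Ulrich ∩ Ravi: (none).
Windows ≥ 45 min: (none).

none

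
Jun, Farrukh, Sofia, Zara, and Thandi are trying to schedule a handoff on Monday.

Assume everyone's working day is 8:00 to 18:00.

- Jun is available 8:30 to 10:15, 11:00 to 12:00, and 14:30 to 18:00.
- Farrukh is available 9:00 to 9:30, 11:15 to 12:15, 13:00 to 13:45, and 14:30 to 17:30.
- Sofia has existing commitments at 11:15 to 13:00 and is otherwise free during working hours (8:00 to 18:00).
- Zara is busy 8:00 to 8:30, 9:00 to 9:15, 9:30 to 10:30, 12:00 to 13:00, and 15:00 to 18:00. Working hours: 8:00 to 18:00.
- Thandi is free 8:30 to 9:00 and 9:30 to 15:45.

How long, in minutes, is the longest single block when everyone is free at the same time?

Sofia free within 08:00–18:00: 08:00–11:15, 13:00–18:00.
Zara free within 08:00–18:00: 08:30–09:00, 09:15–09:30, 10:30–12:00, 13:00–15:00.
Jun ∩ Farrukh: 09:00–09:30, 11:15–12:00, 14:30–17:30.
Jun ∩ Farrukh ∩ Sofia: 09:00–09:30, 14:30–17:30.
Jun ∩ Farrukh ∩ Sofia ∩ Zara: 09:15–09:30, 14:30–15:00.
Jun ∩ Farrukh ∩ Sofia ∩ Zara ∩ Thandi: 14:30–15:00.
Single common window of 30 minutes.

30 minutes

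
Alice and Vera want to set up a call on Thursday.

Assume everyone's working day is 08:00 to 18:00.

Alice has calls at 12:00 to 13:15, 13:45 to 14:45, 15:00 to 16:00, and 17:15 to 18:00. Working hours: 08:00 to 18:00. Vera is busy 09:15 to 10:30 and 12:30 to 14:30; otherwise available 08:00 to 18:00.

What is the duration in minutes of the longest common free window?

Alice free within 08:00–18:00: 08:00–12:00, 13:15–13:45, 14:45–15:00, 16:00–17:15.
Vera free within 08:00–18:00: 08:00–09:15, 10:30–12:30, 14:30–18:00.
Alice ∩ Vera: 08:00–09:15, 10:30–12:00, 14:45–15:00, 16:00–17:15.
Common window lengths: 75, 90, 15, 75 min; longest is 90.

90 minutes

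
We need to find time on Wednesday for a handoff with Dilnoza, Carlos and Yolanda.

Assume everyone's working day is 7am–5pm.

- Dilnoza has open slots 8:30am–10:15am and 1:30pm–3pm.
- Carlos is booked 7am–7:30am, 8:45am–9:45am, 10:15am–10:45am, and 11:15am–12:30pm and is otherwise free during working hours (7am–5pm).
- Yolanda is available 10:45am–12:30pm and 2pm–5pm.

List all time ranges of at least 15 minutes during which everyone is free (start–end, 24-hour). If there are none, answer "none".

Carlos free within 07:00–17:00: 07:30–08:45, 09:45–10:15, 10:45–11:15, 12:30–17:00.
Dilnoza ∩ Carlos: 08:30–08:45, 09:45–10:15, 13:30–15:00.
Dilnoza ∩ Carlos ∩ Yolanda: 14:00–15:00.
Windows ≥ 15 min: 14:00–15:00.

14:00–15:00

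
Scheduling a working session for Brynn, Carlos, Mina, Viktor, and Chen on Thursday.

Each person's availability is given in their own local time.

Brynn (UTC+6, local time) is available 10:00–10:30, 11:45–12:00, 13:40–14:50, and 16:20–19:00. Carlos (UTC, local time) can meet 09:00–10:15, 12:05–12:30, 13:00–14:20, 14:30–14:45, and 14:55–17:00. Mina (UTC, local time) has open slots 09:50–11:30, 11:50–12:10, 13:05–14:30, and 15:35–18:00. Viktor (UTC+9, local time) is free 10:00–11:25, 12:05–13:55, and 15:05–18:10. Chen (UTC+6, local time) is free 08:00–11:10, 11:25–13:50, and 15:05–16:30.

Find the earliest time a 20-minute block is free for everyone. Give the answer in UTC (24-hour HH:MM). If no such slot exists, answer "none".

none

Brynn → UTC: 04:00–04:30, 05:45–06:00, 07:40–08:50, 10:20–13:00.
Carlos → UTC: 09:00–10:15, 12:05–12:30, 13:00–14:20, 14:30–14:45, 14:55–17:00.
Mina → UTC: 09:50–11:30, 11:50–12:10, 13:05–14:30, 15:35–18:00.
Viktor → UTC: 01:00–02:25, 03:05–04:55, 06:05–09:10.
Chen → UTC: 02:00–05:10, 05:25–07:50, 09:05–10:30.
Brynn ∩ Carlos: 12:05–12:30.
Brynn ∩ Carlos ∩ Mina: 12:05–12:10.
Brynn ∩ Carlos ∩ Mina ∩ Viktor: (none).
Brynn ∩ Carlos ∩ Mina ∩ Viktor ∩ Chen: (none).
Windows ≥ 20 min: (none).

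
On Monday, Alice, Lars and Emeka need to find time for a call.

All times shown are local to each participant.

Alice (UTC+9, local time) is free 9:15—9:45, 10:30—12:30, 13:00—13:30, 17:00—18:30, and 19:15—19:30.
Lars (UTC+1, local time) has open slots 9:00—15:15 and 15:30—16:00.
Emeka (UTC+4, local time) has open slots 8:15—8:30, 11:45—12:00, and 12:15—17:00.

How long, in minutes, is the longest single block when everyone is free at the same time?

Alice → UTC: 00:15–00:45, 01:30–03:30, 04:00–04:30, 08:00–09:30, 10:15–10:30.
Lars → UTC: 08:00–14:15, 14:30–15:00.
Emeka → UTC: 04:15–04:30, 07:45–08:00, 08:15–13:00.
Alice ∩ Lars: 08:00–09:30, 10:15–10:30.
Alice ∩ Lars ∩ Emeka: 08:15–09:30, 10:15–10:30.
Common window lengths: 75, 15 min; longest is 75.

75 minutes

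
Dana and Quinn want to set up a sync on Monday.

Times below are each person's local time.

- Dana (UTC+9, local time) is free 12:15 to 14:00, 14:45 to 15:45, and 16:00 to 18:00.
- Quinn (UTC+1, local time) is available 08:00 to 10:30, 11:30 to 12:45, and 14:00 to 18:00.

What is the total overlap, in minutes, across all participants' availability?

Dana → UTC: 03:15–05:00, 05:45–06:45, 07:00–09:00.
Quinn → UTC: 07:00–09:30, 10:30–11:45, 13:00–17:00.
Dana ∩ Quinn: 07:00–09:00.
Total common minutes: 120.

120 minutes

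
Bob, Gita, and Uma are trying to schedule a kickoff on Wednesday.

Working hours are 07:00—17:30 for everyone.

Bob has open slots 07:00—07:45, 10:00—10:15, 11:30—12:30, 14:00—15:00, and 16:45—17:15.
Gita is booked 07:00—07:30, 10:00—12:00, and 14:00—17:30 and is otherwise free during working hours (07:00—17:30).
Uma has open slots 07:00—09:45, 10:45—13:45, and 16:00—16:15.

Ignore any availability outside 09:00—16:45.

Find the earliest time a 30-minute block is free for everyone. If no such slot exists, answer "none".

12:00

Gita free within 07:00–17:30: 07:30–10:00, 12:00–14:00.
Bob ∩ Gita: 07:30–07:45, 12:00–12:30.
Bob ∩ Gita ∩ Uma: 07:30–07:45, 12:00–12:30.
Restricted to 09:00–16:45: 12:00–12:30.
Windows ≥ 30 min: 12:00–12:30.
Earliest such window starts at 12:00.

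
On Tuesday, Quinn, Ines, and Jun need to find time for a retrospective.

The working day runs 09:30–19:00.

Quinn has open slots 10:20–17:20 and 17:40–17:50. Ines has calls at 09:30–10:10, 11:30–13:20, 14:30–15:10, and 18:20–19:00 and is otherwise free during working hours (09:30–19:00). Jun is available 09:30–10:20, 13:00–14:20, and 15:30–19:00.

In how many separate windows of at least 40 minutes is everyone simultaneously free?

Ines free within 09:30–19:00: 10:10–11:30, 13:20–14:30, 15:10–18:20.
Quinn ∩ Ines: 10:20–11:30, 13:20–14:30, 15:10–17:20, 17:40–17:50.
Quinn ∩ Ines ∩ Jun: 13:20–14:20, 15:30–17:20, 17:40–17:50.
Windows ≥ 40 min: 13:20–14:20, 15:30–17:20.
That's 2 windows.

2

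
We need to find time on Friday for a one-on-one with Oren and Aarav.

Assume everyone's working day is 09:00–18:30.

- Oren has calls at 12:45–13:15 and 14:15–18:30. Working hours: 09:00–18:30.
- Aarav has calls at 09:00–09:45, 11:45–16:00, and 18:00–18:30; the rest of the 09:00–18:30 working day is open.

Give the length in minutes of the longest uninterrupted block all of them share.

120 minutes

Oren free within 09:00–18:30: 09:00–12:45, 13:15–14:15.
Aarav free within 09:00–18:30: 09:45–11:45, 16:00–18:00.
Oren ∩ Aarav: 09:45–11:45.
Single common window of 120 minutes.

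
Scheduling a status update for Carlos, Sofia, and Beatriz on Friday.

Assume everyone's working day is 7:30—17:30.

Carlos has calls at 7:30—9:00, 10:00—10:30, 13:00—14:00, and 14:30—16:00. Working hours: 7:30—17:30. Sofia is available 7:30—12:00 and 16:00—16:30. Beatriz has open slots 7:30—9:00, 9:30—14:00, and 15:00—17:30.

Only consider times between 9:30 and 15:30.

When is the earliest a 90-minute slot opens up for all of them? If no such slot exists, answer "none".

Carlos free within 07:30–17:30: 09:00–10:00, 10:30–13:00, 14:00–14:30, 16:00–17:30.
Carlos ∩ Sofia: 09:00–10:00, 10:30–12:00, 16:00–16:30.
Carlos ∩ Sofia ∩ Beatriz: 09:30–10:00, 10:30–12:00, 16:00–16:30.
Restricted to 09:30–15:30: 09:30–10:00, 10:30–12:00.
Windows ≥ 90 min: 10:30–12:00.
Earliest such window starts at 10:30.

10:30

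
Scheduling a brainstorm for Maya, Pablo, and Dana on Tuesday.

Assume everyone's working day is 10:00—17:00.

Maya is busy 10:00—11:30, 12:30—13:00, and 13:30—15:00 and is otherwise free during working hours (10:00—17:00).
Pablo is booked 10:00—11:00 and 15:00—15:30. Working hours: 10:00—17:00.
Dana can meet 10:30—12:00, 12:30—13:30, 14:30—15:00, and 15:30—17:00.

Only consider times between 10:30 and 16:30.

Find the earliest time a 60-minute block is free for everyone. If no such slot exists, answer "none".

Maya free within 10:00–17:00: 11:30–12:30, 13:00–13:30, 15:00–17:00.
Pablo free within 10:00–17:00: 11:00–15:00, 15:30–17:00.
Maya ∩ Pablo: 11:30–12:30, 13:00–13:30, 15:30–17:00.
Maya ∩ Pablo ∩ Dana: 11:30–12:00, 13:00–13:30, 15:30–17:00.
Restricted to 10:30–16:30: 11:30–12:00, 13:00–13:30, 15:30–16:30.
Windows ≥ 60 min: 15:30–16:30.
Earliest such window starts at 15:30.

15:30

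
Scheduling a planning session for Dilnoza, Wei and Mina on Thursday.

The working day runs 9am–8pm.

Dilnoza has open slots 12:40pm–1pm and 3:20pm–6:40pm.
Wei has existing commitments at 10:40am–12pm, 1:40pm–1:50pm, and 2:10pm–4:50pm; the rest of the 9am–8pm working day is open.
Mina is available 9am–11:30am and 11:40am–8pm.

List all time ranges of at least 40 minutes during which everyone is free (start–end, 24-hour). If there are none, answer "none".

Wei free within 09:00–20:00: 09:00–10:40, 12:00–13:40, 13:50–14:10, 16:50–20:00.
Dilnoza ∩ Wei: 12:40–13:00, 16:50–18:40.
Dilnoza ∩ Wei ∩ Mina: 12:40–13:00, 16:50–18:40.
Windows ≥ 40 min: 16:50–18:40.

16:50–18:40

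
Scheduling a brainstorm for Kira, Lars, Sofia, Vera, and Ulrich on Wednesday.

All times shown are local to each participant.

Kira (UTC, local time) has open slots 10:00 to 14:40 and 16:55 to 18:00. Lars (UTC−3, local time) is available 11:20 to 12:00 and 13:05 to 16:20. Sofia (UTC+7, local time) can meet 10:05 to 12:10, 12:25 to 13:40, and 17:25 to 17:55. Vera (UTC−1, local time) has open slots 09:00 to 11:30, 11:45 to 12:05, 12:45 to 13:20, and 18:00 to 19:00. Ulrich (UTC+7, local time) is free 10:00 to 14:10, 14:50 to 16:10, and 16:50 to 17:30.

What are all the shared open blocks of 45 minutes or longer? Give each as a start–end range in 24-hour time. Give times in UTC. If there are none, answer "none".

none

Kira → UTC: 10:00–14:40, 16:55–18:00.
Lars → UTC: 14:20–15:00, 16:05–19:20.
Sofia → UTC: 03:05–05:10, 05:25–06:40, 10:25–10:55.
Vera → UTC: 10:00–12:30, 12:45–13:05, 13:45–14:20, 19:00–20:00.
Ulrich → UTC: 03:00–07:10, 07:50–09:10, 09:50–10:30.
Kira ∩ Lars: 14:20–14:40, 16:55–18:00.
Kira ∩ Lars ∩ Sofia: (none).
Kira ∩ Lars ∩ Sofia ∩ Vera: (none).
Kira ∩ Lars ∩ Sofia ∩ Vera ∩ Ulrich: (none).
Windows ≥ 45 min: (none).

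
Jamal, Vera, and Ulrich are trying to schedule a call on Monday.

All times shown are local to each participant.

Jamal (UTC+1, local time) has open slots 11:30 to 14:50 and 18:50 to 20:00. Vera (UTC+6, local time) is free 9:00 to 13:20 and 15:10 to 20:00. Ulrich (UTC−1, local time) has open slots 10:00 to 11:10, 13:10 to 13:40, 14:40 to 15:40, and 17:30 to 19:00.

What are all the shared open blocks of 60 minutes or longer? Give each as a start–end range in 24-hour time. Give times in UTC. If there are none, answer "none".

Jamal → UTC: 10:30–13:50, 17:50–19:00.
Vera → UTC: 03:00–07:20, 09:10–14:00.
Ulrich → UTC: 11:00–12:10, 14:10–14:40, 15:40–16:40, 18:30–20:00.
Jamal ∩ Vera: 10:30–13:50.
Jamal ∩ Vera ∩ Ulrich: 11:00–12:10.
Windows ≥ 60 min: 11:00–12:10.

11:00–12:10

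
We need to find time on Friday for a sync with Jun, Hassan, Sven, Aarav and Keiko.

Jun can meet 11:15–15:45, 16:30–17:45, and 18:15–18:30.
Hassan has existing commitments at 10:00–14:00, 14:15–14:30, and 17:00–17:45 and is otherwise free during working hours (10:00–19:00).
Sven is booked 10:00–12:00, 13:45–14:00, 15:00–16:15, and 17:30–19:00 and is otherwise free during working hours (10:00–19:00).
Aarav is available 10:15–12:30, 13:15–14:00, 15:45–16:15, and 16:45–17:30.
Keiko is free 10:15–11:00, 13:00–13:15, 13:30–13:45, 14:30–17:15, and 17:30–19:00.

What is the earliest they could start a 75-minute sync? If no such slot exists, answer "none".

Hassan free within 10:00–19:00: 14:00–14:15, 14:30–17:00, 17:45–19:00.
Sven free within 10:00–19:00: 12:00–13:45, 14:00–15:00, 16:15–17:30.
Jun ∩ Hassan: 14:00–14:15, 14:30–15:45, 16:30–17:00, 18:15–18:30.
Jun ∩ Hassan ∩ Sven: 14:00–14:15, 14:30–15:00, 16:30–17:00.
Jun ∩ Hassan ∩ Sven ∩ Aarav: 16:45–17:00.
Jun ∩ Hassan ∩ Sven ∩ Aarav ∩ Keiko: 16:45–17:00.
Windows ≥ 75 min: (none).

none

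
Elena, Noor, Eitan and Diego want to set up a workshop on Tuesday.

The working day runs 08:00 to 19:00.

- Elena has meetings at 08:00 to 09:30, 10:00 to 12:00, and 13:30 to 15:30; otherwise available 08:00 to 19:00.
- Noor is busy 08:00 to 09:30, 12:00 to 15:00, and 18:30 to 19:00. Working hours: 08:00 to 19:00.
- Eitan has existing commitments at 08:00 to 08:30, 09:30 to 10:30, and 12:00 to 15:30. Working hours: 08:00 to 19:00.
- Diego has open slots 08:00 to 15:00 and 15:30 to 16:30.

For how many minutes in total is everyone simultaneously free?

60 minutes

Elena free within 08:00–19:00: 09:30–10:00, 12:00–13:30, 15:30–19:00.
Noor free within 08:00–19:00: 09:30–12:00, 15:00–18:30.
Eitan free within 08:00–19:00: 08:30–09:30, 10:30–12:00, 15:30–19:00.
Elena ∩ Noor: 09:30–10:00, 15:30–18:30.
Elena ∩ Noor ∩ Eitan: 15:30–18:30.
Elena ∩ Noor ∩ Eitan ∩ Diego: 15:30–16:30.
Total common minutes: 60.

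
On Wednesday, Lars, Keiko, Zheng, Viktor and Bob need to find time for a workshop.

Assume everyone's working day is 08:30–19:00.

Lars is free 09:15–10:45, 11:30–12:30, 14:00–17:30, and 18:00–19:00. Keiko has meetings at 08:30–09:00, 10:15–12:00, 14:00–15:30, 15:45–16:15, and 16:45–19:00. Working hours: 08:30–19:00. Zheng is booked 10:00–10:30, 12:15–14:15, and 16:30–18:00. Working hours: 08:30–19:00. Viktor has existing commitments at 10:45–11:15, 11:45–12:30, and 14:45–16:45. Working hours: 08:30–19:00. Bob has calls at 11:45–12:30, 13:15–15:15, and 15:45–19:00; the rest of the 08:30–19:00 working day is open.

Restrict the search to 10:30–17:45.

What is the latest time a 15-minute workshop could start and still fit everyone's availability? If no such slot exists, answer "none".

Keiko free within 08:30–19:00: 09:00–10:15, 12:00–14:00, 15:30–15:45, 16:15–16:45.
Zheng free within 08:30–19:00: 08:30–10:00, 10:30–12:15, 14:15–16:30, 18:00–19:00.
Viktor free within 08:30–19:00: 08:30–10:45, 11:15–11:45, 12:30–14:45, 16:45–19:00.
Bob free within 08:30–19:00: 08:30–11:45, 12:30–13:15, 15:15–15:45.
Lars ∩ Keiko: 09:15–10:15, 12:00–12:30, 15:30–15:45, 16:15–16:45.
Lars ∩ Keiko ∩ Zheng: 09:15–10:00, 12:00–12:15, 15:30–15:45, 16:15–16:30.
Lars ∩ Keiko ∩ Zheng ∩ Viktor: 09:15–10:00.
Lars ∩ Keiko ∩ Zheng ∩ Viktor ∩ Bob: 09:15–10:00.
Restricted to 10:30–17:45: (none).
Windows ≥ 15 min: (none).

none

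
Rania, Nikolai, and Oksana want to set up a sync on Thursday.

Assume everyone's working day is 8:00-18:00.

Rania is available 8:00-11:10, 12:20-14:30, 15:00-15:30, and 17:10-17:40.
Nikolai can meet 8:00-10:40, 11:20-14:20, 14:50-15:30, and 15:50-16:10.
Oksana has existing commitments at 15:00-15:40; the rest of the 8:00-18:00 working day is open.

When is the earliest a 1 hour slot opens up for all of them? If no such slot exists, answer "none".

Oksana free within 08:00–18:00: 08:00–15:00, 15:40–18:00.
Rania ∩ Nikolai: 08:00–10:40, 12:20–14:20, 15:00–15:30.
Rania ∩ Nikolai ∩ Oksana: 08:00–10:40, 12:20–14:20.
Windows ≥ 60 min: 08:00–10:40, 12:20–14:20.
Earliest such window starts at 08:00.

08:00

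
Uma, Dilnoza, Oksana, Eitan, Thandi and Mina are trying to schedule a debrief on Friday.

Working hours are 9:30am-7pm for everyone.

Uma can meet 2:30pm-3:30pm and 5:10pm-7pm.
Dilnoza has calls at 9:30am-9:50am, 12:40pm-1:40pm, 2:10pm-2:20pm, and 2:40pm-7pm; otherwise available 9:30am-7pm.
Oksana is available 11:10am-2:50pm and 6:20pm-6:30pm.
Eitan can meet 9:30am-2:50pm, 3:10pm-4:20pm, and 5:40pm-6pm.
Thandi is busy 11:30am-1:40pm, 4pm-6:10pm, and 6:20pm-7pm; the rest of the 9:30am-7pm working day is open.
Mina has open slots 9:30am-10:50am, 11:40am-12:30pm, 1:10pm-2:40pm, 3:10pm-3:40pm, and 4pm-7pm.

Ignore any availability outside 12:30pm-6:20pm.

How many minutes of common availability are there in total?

10 minutes

Dilnoza free within 09:30–19:00: 09:50–12:40, 13:40–14:10, 14:20–14:40.
Thandi free within 09:30–19:00: 09:30–11:30, 13:40–16:00, 18:10–18:20.
Uma ∩ Dilnoza: 14:30–14:40.
Uma ∩ Dilnoza ∩ Oksana: 14:30–14:40.
Uma ∩ Dilnoza ∩ Oksana ∩ Eitan: 14:30–14:40.
Uma ∩ Dilnoza ∩ Oksana ∩ Eitan ∩ Thandi: 14:30–14:40.
Uma ∩ Dilnoza ∩ Oksana ∩ Eitan ∩ Thandi ∩ Mina: 14:30–14:40.
Restricted to 12:30–18:20: 14:30–14:40.
Total common minutes: 10.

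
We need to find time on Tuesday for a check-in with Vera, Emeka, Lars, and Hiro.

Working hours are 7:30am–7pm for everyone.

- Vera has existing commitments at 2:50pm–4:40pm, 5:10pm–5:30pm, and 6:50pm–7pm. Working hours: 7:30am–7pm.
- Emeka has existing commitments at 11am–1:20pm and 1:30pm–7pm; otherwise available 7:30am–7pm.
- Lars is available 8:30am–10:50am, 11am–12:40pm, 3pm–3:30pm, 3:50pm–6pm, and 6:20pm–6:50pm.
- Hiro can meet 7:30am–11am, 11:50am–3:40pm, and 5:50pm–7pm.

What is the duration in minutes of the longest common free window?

140 minutes

Vera free within 07:30–19:00: 07:30–14:50, 16:40–17:10, 17:30–18:50.
Emeka free within 07:30–19:00: 07:30–11:00, 13:20–13:30.
Vera ∩ Emeka: 07:30–11:00, 13:20–13:30.
Vera ∩ Emeka ∩ Lars: 08:30–10:50.
Vera ∩ Emeka ∩ Lars ∩ Hiro: 08:30–10:50.
Single common window of 140 minutes.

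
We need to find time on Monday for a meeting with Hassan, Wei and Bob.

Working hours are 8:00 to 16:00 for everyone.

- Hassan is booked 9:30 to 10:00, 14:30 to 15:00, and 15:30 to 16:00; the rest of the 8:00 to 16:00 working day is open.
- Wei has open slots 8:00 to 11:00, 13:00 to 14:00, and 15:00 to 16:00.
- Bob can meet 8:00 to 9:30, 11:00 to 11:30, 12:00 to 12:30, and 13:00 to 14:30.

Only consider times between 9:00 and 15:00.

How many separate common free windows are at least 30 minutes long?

Hassan free within 08:00–16:00: 08:00–09:30, 10:00–14:30, 15:00–15:30.
Hassan ∩ Wei: 08:00–09:30, 10:00–11:00, 13:00–14:00, 15:00–15:30.
Hassan ∩ Wei ∩ Bob: 08:00–09:30, 13:00–14:00.
Restricted to 09:00–15:00: 09:00–09:30, 13:00–14:00.
Windows ≥ 30 min: 09:00–09:30, 13:00–14:00.
That's 2 windows.

2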